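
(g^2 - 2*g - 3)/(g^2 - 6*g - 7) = (g - 3)/(g - 7)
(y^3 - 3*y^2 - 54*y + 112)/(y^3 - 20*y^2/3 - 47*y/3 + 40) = 3*(y^2 + 5*y - 14)/(3*y^2 + 4*y - 15)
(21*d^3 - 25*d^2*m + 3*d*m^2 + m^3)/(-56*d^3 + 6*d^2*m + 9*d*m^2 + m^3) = (-3*d^2 + 4*d*m - m^2)/(8*d^2 - 2*d*m - m^2)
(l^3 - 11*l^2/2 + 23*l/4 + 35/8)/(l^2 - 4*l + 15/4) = (4*l^2 - 12*l - 7)/(2*(2*l - 3))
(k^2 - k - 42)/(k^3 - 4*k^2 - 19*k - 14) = (k + 6)/(k^2 + 3*k + 2)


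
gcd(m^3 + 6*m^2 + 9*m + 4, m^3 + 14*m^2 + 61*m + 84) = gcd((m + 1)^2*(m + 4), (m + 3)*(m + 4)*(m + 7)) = m + 4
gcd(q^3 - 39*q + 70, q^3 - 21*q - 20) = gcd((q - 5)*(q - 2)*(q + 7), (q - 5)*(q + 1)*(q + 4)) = q - 5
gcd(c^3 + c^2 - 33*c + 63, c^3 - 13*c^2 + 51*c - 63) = c^2 - 6*c + 9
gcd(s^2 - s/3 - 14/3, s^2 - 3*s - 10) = s + 2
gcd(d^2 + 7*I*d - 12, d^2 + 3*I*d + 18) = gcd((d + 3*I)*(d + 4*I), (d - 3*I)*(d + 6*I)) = 1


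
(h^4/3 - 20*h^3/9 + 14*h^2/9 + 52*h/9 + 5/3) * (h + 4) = h^5/3 - 8*h^4/9 - 22*h^3/3 + 12*h^2 + 223*h/9 + 20/3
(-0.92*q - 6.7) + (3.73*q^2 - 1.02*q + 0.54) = 3.73*q^2 - 1.94*q - 6.16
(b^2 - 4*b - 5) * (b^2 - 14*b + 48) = b^4 - 18*b^3 + 99*b^2 - 122*b - 240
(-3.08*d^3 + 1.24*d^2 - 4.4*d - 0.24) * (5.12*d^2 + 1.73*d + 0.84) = -15.7696*d^5 + 1.0204*d^4 - 22.97*d^3 - 7.7992*d^2 - 4.1112*d - 0.2016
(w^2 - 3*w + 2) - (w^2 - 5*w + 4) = 2*w - 2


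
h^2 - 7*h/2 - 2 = (h - 4)*(h + 1/2)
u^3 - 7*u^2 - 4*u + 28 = (u - 7)*(u - 2)*(u + 2)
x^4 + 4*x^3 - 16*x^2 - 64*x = x*(x - 4)*(x + 4)^2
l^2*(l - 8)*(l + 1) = l^4 - 7*l^3 - 8*l^2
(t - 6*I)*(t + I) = t^2 - 5*I*t + 6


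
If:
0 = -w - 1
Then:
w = -1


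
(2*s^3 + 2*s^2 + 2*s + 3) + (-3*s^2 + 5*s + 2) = 2*s^3 - s^2 + 7*s + 5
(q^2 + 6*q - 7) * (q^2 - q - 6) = q^4 + 5*q^3 - 19*q^2 - 29*q + 42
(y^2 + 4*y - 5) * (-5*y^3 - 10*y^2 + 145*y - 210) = -5*y^5 - 30*y^4 + 130*y^3 + 420*y^2 - 1565*y + 1050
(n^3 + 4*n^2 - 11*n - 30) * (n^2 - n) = n^5 + 3*n^4 - 15*n^3 - 19*n^2 + 30*n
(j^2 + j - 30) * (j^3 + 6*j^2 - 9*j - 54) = j^5 + 7*j^4 - 33*j^3 - 243*j^2 + 216*j + 1620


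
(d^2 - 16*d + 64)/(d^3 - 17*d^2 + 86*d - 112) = (d - 8)/(d^2 - 9*d + 14)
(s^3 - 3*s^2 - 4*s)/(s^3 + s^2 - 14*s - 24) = s*(s + 1)/(s^2 + 5*s + 6)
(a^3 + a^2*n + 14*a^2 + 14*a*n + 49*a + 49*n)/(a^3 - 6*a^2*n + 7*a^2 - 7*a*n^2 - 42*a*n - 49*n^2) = (a + 7)/(a - 7*n)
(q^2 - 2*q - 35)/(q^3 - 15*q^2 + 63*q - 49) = (q + 5)/(q^2 - 8*q + 7)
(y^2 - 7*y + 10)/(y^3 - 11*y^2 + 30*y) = (y - 2)/(y*(y - 6))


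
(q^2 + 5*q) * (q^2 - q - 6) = q^4 + 4*q^3 - 11*q^2 - 30*q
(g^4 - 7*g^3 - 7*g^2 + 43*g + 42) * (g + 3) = g^5 - 4*g^4 - 28*g^3 + 22*g^2 + 171*g + 126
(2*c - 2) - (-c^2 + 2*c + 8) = c^2 - 10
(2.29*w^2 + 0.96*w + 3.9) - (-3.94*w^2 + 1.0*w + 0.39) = 6.23*w^2 - 0.04*w + 3.51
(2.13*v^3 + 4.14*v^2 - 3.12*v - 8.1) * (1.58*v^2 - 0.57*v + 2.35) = 3.3654*v^5 + 5.3271*v^4 - 2.2839*v^3 - 1.2906*v^2 - 2.715*v - 19.035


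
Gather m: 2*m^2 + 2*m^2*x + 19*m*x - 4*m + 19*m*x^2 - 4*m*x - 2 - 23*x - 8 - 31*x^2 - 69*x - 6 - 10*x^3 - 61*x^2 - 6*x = m^2*(2*x + 2) + m*(19*x^2 + 15*x - 4) - 10*x^3 - 92*x^2 - 98*x - 16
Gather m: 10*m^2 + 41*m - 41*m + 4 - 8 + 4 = 10*m^2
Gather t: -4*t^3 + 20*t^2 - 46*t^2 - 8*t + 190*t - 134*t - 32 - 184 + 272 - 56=-4*t^3 - 26*t^2 + 48*t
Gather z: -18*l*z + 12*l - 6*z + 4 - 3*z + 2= 12*l + z*(-18*l - 9) + 6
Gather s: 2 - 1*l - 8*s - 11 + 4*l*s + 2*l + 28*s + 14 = l + s*(4*l + 20) + 5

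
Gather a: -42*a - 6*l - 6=-42*a - 6*l - 6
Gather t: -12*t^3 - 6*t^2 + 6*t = -12*t^3 - 6*t^2 + 6*t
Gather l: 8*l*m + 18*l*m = 26*l*m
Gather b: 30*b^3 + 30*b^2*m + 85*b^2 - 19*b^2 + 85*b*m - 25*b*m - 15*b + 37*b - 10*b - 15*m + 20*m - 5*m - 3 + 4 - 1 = 30*b^3 + b^2*(30*m + 66) + b*(60*m + 12)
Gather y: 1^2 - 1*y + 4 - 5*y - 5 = -6*y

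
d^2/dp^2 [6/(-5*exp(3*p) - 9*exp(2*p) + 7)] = 54*((5*exp(p) + 4)*(5*exp(3*p) + 9*exp(2*p) - 7) - 2*(5*exp(p) + 6)^2*exp(2*p))*exp(2*p)/(5*exp(3*p) + 9*exp(2*p) - 7)^3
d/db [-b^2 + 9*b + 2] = 9 - 2*b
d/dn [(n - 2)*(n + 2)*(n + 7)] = 3*n^2 + 14*n - 4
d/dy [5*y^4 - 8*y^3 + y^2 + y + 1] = 20*y^3 - 24*y^2 + 2*y + 1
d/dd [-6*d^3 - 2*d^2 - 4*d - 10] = -18*d^2 - 4*d - 4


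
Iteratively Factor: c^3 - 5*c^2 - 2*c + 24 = (c + 2)*(c^2 - 7*c + 12) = (c - 4)*(c + 2)*(c - 3)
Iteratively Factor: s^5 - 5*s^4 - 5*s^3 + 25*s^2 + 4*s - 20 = (s - 5)*(s^4 - 5*s^2 + 4) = (s - 5)*(s - 1)*(s^3 + s^2 - 4*s - 4) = (s - 5)*(s - 1)*(s + 1)*(s^2 - 4) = (s - 5)*(s - 1)*(s + 1)*(s + 2)*(s - 2)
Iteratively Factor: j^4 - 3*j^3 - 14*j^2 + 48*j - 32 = (j + 4)*(j^3 - 7*j^2 + 14*j - 8) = (j - 4)*(j + 4)*(j^2 - 3*j + 2) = (j - 4)*(j - 1)*(j + 4)*(j - 2)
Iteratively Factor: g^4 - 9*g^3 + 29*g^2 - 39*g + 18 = (g - 3)*(g^3 - 6*g^2 + 11*g - 6) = (g - 3)*(g - 2)*(g^2 - 4*g + 3) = (g - 3)*(g - 2)*(g - 1)*(g - 3)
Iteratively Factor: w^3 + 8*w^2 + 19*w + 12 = (w + 3)*(w^2 + 5*w + 4) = (w + 3)*(w + 4)*(w + 1)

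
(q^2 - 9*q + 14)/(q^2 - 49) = (q - 2)/(q + 7)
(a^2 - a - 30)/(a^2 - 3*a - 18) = (a + 5)/(a + 3)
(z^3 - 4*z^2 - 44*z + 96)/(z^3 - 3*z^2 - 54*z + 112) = (z + 6)/(z + 7)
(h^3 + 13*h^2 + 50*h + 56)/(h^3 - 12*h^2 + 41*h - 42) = (h^3 + 13*h^2 + 50*h + 56)/(h^3 - 12*h^2 + 41*h - 42)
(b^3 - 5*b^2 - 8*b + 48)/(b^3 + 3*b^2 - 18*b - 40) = (b^2 - b - 12)/(b^2 + 7*b + 10)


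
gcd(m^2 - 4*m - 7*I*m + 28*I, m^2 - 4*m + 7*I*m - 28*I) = m - 4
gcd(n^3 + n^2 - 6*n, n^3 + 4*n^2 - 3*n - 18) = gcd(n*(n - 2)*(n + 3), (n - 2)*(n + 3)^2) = n^2 + n - 6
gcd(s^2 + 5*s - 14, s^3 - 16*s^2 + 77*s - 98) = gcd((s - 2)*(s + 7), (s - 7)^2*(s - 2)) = s - 2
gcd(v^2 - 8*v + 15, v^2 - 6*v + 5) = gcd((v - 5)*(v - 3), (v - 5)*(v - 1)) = v - 5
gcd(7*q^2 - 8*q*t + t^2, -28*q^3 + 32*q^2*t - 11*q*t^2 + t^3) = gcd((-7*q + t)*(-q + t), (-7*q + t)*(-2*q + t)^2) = 7*q - t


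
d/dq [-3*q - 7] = -3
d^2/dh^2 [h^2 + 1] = 2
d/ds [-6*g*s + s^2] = -6*g + 2*s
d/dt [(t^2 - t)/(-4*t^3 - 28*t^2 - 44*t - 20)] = (t^3 - 3*t^2 - 15*t + 5)/(4*(t^5 + 13*t^4 + 58*t^3 + 106*t^2 + 85*t + 25))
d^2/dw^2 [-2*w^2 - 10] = -4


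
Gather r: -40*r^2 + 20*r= -40*r^2 + 20*r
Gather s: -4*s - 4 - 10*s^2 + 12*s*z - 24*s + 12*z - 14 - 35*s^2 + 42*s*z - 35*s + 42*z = -45*s^2 + s*(54*z - 63) + 54*z - 18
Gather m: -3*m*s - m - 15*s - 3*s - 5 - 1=m*(-3*s - 1) - 18*s - 6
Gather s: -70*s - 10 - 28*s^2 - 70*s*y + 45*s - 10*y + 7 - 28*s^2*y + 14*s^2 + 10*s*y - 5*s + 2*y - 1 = s^2*(-28*y - 14) + s*(-60*y - 30) - 8*y - 4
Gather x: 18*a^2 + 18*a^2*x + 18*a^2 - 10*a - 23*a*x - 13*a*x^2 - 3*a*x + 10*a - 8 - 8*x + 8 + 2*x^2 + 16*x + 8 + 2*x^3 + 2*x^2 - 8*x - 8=36*a^2 + 2*x^3 + x^2*(4 - 13*a) + x*(18*a^2 - 26*a)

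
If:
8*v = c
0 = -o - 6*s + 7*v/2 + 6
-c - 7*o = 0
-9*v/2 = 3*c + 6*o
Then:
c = 0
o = 0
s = 1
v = 0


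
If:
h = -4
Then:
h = -4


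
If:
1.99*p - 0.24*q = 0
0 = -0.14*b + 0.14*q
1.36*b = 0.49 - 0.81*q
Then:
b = 0.23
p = 0.03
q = 0.23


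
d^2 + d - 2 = (d - 1)*(d + 2)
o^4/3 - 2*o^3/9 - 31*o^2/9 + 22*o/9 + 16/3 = (o/3 + 1)*(o - 8/3)*(o - 2)*(o + 1)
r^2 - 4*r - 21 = (r - 7)*(r + 3)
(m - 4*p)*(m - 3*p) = m^2 - 7*m*p + 12*p^2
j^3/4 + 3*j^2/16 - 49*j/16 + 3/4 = (j/4 + 1)*(j - 3)*(j - 1/4)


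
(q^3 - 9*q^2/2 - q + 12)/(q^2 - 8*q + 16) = (q^2 - q/2 - 3)/(q - 4)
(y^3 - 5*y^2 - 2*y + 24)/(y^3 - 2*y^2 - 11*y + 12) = (y^2 - y - 6)/(y^2 + 2*y - 3)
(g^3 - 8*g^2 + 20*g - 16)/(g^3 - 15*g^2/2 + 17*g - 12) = 2*(g - 2)/(2*g - 3)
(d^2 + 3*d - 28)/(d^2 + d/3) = 3*(d^2 + 3*d - 28)/(d*(3*d + 1))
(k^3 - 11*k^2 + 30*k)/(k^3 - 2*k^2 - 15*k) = (k - 6)/(k + 3)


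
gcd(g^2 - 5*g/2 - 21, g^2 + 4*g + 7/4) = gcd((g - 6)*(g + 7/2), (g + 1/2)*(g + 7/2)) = g + 7/2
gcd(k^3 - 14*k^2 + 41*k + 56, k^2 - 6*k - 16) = k - 8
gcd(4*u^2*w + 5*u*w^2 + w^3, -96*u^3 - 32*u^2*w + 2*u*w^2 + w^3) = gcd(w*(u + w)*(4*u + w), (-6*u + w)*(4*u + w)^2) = 4*u + w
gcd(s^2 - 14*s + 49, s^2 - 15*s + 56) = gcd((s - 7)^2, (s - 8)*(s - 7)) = s - 7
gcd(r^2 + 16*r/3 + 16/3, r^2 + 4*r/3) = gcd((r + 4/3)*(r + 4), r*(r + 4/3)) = r + 4/3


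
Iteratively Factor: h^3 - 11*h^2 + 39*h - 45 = (h - 5)*(h^2 - 6*h + 9) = (h - 5)*(h - 3)*(h - 3)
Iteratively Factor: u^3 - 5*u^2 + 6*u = (u)*(u^2 - 5*u + 6) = u*(u - 2)*(u - 3)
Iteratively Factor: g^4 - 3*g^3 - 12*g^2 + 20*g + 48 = (g - 4)*(g^3 + g^2 - 8*g - 12) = (g - 4)*(g - 3)*(g^2 + 4*g + 4) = (g - 4)*(g - 3)*(g + 2)*(g + 2)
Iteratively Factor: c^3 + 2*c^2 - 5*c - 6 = (c - 2)*(c^2 + 4*c + 3) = (c - 2)*(c + 3)*(c + 1)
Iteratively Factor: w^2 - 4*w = (w - 4)*(w)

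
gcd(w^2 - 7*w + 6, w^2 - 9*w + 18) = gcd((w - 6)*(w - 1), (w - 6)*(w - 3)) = w - 6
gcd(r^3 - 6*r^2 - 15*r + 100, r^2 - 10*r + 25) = r^2 - 10*r + 25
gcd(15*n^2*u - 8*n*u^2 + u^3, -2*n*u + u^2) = u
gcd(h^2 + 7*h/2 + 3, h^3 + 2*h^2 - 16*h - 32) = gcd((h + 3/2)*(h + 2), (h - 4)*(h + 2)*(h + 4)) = h + 2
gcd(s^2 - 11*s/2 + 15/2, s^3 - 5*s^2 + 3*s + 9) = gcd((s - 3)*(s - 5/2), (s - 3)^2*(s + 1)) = s - 3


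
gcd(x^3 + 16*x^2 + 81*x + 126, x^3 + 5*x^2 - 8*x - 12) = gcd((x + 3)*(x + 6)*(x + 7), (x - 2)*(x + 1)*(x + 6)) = x + 6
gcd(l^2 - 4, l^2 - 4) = l^2 - 4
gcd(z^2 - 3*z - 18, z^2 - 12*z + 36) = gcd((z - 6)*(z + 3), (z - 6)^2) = z - 6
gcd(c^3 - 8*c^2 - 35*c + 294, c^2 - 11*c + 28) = c - 7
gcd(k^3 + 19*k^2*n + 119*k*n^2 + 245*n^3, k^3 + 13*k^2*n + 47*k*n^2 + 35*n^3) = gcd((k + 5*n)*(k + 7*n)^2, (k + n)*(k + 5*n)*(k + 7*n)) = k^2 + 12*k*n + 35*n^2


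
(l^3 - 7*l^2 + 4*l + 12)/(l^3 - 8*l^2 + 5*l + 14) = (l - 6)/(l - 7)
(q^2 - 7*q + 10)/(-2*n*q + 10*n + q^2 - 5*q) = (q - 2)/(-2*n + q)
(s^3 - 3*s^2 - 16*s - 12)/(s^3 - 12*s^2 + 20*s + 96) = (s + 1)/(s - 8)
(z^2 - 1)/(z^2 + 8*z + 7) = (z - 1)/(z + 7)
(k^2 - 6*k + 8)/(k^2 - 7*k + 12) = (k - 2)/(k - 3)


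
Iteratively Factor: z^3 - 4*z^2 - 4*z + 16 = (z - 2)*(z^2 - 2*z - 8) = (z - 2)*(z + 2)*(z - 4)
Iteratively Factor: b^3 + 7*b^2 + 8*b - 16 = (b - 1)*(b^2 + 8*b + 16) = (b - 1)*(b + 4)*(b + 4)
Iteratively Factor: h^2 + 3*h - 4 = (h - 1)*(h + 4)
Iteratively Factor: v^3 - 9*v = (v - 3)*(v^2 + 3*v) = (v - 3)*(v + 3)*(v)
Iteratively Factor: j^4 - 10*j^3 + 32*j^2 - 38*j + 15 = (j - 1)*(j^3 - 9*j^2 + 23*j - 15) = (j - 1)^2*(j^2 - 8*j + 15) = (j - 5)*(j - 1)^2*(j - 3)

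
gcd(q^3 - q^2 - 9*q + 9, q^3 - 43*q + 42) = q - 1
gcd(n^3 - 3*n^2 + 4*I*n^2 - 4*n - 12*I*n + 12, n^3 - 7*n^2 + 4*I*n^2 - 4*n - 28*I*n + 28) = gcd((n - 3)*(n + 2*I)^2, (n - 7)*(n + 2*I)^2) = n^2 + 4*I*n - 4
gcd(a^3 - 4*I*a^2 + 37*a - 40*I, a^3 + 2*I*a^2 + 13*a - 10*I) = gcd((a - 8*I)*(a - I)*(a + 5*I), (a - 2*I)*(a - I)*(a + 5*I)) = a^2 + 4*I*a + 5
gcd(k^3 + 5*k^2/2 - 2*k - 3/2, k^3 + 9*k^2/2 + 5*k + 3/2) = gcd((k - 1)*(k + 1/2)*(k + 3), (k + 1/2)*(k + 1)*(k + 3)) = k^2 + 7*k/2 + 3/2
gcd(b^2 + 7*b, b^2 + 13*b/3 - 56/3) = b + 7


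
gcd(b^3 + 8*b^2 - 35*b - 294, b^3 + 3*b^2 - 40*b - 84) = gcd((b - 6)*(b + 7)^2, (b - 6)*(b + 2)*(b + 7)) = b^2 + b - 42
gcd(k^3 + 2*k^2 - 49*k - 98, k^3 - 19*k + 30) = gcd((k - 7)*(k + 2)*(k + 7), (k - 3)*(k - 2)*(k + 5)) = 1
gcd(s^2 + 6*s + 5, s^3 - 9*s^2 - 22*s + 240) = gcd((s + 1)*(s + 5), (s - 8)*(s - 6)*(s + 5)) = s + 5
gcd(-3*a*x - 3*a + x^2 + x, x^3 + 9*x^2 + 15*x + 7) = x + 1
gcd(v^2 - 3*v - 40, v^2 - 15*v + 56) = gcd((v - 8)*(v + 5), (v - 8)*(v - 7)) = v - 8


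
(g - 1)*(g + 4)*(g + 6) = g^3 + 9*g^2 + 14*g - 24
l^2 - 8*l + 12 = (l - 6)*(l - 2)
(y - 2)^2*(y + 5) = y^3 + y^2 - 16*y + 20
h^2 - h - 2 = (h - 2)*(h + 1)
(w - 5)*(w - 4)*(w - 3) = w^3 - 12*w^2 + 47*w - 60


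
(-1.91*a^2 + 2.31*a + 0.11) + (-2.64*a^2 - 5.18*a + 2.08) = -4.55*a^2 - 2.87*a + 2.19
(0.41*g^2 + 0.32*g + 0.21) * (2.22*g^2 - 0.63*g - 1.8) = 0.9102*g^4 + 0.4521*g^3 - 0.4734*g^2 - 0.7083*g - 0.378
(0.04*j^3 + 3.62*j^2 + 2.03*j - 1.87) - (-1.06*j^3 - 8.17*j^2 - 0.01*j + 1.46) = 1.1*j^3 + 11.79*j^2 + 2.04*j - 3.33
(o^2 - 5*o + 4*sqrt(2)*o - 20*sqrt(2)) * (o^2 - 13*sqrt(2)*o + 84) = o^4 - 9*sqrt(2)*o^3 - 5*o^3 - 20*o^2 + 45*sqrt(2)*o^2 + 100*o + 336*sqrt(2)*o - 1680*sqrt(2)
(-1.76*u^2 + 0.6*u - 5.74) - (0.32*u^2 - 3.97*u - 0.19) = -2.08*u^2 + 4.57*u - 5.55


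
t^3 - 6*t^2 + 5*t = t*(t - 5)*(t - 1)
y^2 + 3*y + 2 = (y + 1)*(y + 2)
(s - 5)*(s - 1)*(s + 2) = s^3 - 4*s^2 - 7*s + 10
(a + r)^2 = a^2 + 2*a*r + r^2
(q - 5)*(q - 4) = q^2 - 9*q + 20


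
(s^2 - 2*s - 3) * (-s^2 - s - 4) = -s^4 + s^3 + s^2 + 11*s + 12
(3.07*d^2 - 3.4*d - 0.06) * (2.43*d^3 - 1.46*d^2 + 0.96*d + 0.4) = 7.4601*d^5 - 12.7442*d^4 + 7.7654*d^3 - 1.9484*d^2 - 1.4176*d - 0.024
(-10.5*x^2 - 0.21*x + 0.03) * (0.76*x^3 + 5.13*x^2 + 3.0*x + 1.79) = -7.98*x^5 - 54.0246*x^4 - 32.5545*x^3 - 19.2711*x^2 - 0.2859*x + 0.0537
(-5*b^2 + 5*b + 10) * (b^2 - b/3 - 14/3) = -5*b^4 + 20*b^3/3 + 95*b^2/3 - 80*b/3 - 140/3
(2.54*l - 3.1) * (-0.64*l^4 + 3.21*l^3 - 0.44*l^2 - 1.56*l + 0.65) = -1.6256*l^5 + 10.1374*l^4 - 11.0686*l^3 - 2.5984*l^2 + 6.487*l - 2.015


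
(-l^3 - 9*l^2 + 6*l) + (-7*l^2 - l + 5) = -l^3 - 16*l^2 + 5*l + 5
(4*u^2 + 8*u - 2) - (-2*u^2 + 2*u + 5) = 6*u^2 + 6*u - 7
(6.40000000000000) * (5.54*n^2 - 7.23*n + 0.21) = 35.456*n^2 - 46.272*n + 1.344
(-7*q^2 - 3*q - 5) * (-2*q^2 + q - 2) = 14*q^4 - q^3 + 21*q^2 + q + 10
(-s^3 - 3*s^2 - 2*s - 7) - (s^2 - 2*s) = -s^3 - 4*s^2 - 7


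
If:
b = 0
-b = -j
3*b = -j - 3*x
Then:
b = 0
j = 0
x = 0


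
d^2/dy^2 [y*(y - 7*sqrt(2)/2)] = 2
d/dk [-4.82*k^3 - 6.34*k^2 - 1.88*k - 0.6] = -14.46*k^2 - 12.68*k - 1.88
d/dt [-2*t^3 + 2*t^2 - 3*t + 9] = -6*t^2 + 4*t - 3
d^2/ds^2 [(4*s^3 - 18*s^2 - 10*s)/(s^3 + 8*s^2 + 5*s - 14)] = 4*(-25*s^6 - 45*s^5 + 183*s^4 - 543*s^3 - 3864*s^2 - 504*s - 2114)/(s^9 + 24*s^8 + 207*s^7 + 710*s^6 + 363*s^5 - 2508*s^4 - 2647*s^3 + 3654*s^2 + 2940*s - 2744)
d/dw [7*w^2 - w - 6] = 14*w - 1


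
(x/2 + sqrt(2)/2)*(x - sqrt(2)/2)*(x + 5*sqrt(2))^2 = x^4/2 + 21*sqrt(2)*x^3/4 + 59*x^2/2 + 15*sqrt(2)*x/2 - 25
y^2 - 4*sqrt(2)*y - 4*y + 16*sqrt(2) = (y - 4)*(y - 4*sqrt(2))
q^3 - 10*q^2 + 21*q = q*(q - 7)*(q - 3)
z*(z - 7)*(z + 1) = z^3 - 6*z^2 - 7*z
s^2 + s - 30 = (s - 5)*(s + 6)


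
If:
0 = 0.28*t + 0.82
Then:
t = -2.93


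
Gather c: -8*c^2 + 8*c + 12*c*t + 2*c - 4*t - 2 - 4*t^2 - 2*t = -8*c^2 + c*(12*t + 10) - 4*t^2 - 6*t - 2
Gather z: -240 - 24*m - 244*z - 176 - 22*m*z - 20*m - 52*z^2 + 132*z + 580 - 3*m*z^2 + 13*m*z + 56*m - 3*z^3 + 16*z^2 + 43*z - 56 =12*m - 3*z^3 + z^2*(-3*m - 36) + z*(-9*m - 69) + 108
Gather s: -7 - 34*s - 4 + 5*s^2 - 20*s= 5*s^2 - 54*s - 11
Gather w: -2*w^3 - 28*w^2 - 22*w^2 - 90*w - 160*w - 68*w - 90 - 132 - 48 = -2*w^3 - 50*w^2 - 318*w - 270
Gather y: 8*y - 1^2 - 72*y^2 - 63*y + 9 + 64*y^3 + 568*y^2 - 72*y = 64*y^3 + 496*y^2 - 127*y + 8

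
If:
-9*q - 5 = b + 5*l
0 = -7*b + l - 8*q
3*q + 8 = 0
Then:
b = 377/108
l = 335/108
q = -8/3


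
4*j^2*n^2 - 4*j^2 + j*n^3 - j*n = (4*j + n)*(n - 1)*(j*n + j)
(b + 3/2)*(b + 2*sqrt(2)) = b^2 + 3*b/2 + 2*sqrt(2)*b + 3*sqrt(2)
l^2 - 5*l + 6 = (l - 3)*(l - 2)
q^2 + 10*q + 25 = (q + 5)^2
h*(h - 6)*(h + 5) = h^3 - h^2 - 30*h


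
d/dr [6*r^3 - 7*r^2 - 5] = 2*r*(9*r - 7)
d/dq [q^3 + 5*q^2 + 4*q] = 3*q^2 + 10*q + 4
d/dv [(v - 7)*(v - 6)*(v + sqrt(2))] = 3*v^2 - 26*v + 2*sqrt(2)*v - 13*sqrt(2) + 42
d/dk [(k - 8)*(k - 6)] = 2*k - 14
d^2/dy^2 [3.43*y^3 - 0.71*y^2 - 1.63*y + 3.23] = 20.58*y - 1.42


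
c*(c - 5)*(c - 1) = c^3 - 6*c^2 + 5*c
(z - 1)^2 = z^2 - 2*z + 1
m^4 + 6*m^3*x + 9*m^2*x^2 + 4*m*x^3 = m*(m + x)^2*(m + 4*x)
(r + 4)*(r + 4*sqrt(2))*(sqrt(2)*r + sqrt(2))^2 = 2*r^4 + 8*sqrt(2)*r^3 + 12*r^3 + 18*r^2 + 48*sqrt(2)*r^2 + 8*r + 72*sqrt(2)*r + 32*sqrt(2)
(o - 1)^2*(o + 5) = o^3 + 3*o^2 - 9*o + 5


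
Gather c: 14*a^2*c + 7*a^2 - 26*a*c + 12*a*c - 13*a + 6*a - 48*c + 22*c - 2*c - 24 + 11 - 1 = 7*a^2 - 7*a + c*(14*a^2 - 14*a - 28) - 14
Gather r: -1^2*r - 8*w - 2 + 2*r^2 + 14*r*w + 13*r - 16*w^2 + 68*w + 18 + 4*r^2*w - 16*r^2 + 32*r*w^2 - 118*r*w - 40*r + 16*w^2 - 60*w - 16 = r^2*(4*w - 14) + r*(32*w^2 - 104*w - 28)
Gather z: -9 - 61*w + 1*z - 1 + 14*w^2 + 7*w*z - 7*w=14*w^2 - 68*w + z*(7*w + 1) - 10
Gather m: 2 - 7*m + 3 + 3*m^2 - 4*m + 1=3*m^2 - 11*m + 6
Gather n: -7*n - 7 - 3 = -7*n - 10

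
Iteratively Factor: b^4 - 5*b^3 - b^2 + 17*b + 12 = (b + 1)*(b^3 - 6*b^2 + 5*b + 12) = (b - 3)*(b + 1)*(b^2 - 3*b - 4) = (b - 3)*(b + 1)^2*(b - 4)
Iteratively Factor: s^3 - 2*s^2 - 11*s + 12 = (s + 3)*(s^2 - 5*s + 4) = (s - 1)*(s + 3)*(s - 4)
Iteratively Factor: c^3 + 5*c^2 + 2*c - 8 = (c - 1)*(c^2 + 6*c + 8) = (c - 1)*(c + 4)*(c + 2)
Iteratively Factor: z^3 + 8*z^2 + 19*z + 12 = (z + 4)*(z^2 + 4*z + 3) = (z + 3)*(z + 4)*(z + 1)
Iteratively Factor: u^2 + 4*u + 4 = (u + 2)*(u + 2)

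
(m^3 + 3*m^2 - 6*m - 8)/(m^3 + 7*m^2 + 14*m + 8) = (m - 2)/(m + 2)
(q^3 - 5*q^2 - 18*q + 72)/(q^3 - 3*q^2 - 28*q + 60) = (q^2 + q - 12)/(q^2 + 3*q - 10)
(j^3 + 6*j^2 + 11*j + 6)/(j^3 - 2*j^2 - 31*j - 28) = (j^2 + 5*j + 6)/(j^2 - 3*j - 28)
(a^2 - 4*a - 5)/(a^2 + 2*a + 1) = (a - 5)/(a + 1)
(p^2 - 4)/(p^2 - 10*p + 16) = (p + 2)/(p - 8)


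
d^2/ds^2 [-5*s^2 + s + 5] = -10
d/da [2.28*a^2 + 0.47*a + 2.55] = 4.56*a + 0.47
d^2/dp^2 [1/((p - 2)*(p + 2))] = 2*(3*p^2 + 4)/(p^6 - 12*p^4 + 48*p^2 - 64)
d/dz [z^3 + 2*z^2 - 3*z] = 3*z^2 + 4*z - 3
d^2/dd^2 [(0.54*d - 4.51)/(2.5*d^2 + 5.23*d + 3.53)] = ((16.9016 - 8.1*d)*(2.5*d^2 + 5.23*d + 3.53) + (0.54*d - 4.51)*(5.0*d + 5.23)*(10.0*d + 10.46))/(2.5*d^2 + 5.23*d + 3.53)^3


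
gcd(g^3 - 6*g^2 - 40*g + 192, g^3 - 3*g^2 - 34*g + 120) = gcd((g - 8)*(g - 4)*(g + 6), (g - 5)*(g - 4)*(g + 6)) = g^2 + 2*g - 24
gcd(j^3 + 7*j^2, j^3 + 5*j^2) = j^2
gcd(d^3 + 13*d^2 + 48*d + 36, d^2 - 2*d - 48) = d + 6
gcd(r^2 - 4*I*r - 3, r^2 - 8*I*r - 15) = r - 3*I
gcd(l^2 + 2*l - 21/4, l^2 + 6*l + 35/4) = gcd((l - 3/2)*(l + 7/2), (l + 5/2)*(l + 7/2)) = l + 7/2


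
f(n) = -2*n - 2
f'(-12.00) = -2.00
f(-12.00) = 22.00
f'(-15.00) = -2.00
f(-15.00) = 28.00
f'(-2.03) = -2.00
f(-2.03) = 2.06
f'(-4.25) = -2.00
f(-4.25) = 6.50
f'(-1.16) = -2.00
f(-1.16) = 0.32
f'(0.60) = -2.00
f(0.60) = -3.20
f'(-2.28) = -2.00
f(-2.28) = 2.56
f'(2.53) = -2.00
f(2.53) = -7.06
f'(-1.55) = -2.00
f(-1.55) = 1.10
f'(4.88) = -2.00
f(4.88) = -11.76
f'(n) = -2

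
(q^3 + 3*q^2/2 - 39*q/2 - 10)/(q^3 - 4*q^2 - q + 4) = (2*q^2 + 11*q + 5)/(2*(q^2 - 1))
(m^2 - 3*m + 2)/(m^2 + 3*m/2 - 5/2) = 2*(m - 2)/(2*m + 5)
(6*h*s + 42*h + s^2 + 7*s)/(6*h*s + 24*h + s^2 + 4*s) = (s + 7)/(s + 4)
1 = 1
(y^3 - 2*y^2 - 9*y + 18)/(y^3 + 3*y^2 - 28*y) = (y^3 - 2*y^2 - 9*y + 18)/(y*(y^2 + 3*y - 28))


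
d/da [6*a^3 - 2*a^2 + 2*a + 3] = 18*a^2 - 4*a + 2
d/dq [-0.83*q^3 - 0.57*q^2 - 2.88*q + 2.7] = -2.49*q^2 - 1.14*q - 2.88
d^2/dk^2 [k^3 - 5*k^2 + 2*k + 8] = 6*k - 10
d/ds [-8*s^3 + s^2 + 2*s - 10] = -24*s^2 + 2*s + 2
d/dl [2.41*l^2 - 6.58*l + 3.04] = 4.82*l - 6.58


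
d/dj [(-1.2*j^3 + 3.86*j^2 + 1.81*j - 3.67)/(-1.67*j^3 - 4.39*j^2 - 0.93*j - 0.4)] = (11.7142*j^4 + 8.2774*j^3 - 12.5906*j^2 - 35.3106*j - 4.1371)/(2.7889*j^6 + 14.6626*j^5 + 22.3783*j^4 + 9.5014*j^3 + 4.3769*j^2 + 0.744*j + 0.16)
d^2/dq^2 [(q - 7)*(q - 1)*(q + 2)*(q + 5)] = 12*q^2 - 6*q - 78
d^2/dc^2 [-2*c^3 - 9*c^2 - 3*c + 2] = -12*c - 18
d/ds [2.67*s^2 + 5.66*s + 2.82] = 5.34*s + 5.66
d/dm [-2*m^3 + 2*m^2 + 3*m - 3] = -6*m^2 + 4*m + 3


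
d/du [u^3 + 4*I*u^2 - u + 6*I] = 3*u^2 + 8*I*u - 1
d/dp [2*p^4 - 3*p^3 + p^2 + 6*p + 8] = 8*p^3 - 9*p^2 + 2*p + 6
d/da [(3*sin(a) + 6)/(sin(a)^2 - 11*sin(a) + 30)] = 3*(-4*sin(a) + cos(a)^2 + 51)*cos(a)/(sin(a)^2 - 11*sin(a) + 30)^2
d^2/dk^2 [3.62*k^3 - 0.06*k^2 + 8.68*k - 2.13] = 21.72*k - 0.12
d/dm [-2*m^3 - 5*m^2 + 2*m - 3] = -6*m^2 - 10*m + 2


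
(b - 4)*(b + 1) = b^2 - 3*b - 4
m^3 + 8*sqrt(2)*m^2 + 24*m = m*(m + 2*sqrt(2))*(m + 6*sqrt(2))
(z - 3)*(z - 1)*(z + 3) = z^3 - z^2 - 9*z + 9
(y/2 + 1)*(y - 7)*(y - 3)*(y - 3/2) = y^4/2 - 19*y^3/4 + 13*y^2/2 + 81*y/4 - 63/2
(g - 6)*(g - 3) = g^2 - 9*g + 18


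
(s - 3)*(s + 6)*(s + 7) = s^3 + 10*s^2 + 3*s - 126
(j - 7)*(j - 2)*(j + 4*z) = j^3 + 4*j^2*z - 9*j^2 - 36*j*z + 14*j + 56*z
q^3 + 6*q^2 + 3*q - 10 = (q - 1)*(q + 2)*(q + 5)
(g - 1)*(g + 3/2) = g^2 + g/2 - 3/2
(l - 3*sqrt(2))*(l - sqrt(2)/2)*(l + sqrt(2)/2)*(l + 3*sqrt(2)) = l^4 - 37*l^2/2 + 9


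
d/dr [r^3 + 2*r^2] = r*(3*r + 4)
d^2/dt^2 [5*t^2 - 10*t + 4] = 10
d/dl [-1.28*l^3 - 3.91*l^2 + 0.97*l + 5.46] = -3.84*l^2 - 7.82*l + 0.97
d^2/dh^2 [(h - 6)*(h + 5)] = 2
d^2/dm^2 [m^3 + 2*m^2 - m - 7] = 6*m + 4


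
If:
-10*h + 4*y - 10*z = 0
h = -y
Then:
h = -5*z/7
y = 5*z/7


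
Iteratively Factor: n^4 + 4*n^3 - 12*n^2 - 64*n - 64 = (n - 4)*(n^3 + 8*n^2 + 20*n + 16) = (n - 4)*(n + 4)*(n^2 + 4*n + 4) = (n - 4)*(n + 2)*(n + 4)*(n + 2)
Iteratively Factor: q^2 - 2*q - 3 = (q - 3)*(q + 1)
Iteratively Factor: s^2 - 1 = (s - 1)*(s + 1)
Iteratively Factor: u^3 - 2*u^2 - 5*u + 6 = (u - 3)*(u^2 + u - 2) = (u - 3)*(u - 1)*(u + 2)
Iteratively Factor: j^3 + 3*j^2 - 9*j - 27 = (j + 3)*(j^2 - 9) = (j + 3)^2*(j - 3)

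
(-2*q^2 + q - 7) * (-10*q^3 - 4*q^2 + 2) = 20*q^5 - 2*q^4 + 66*q^3 + 24*q^2 + 2*q - 14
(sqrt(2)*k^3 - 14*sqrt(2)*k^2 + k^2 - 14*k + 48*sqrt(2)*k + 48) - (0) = sqrt(2)*k^3 - 14*sqrt(2)*k^2 + k^2 - 14*k + 48*sqrt(2)*k + 48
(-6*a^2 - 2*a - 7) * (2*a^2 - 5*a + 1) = -12*a^4 + 26*a^3 - 10*a^2 + 33*a - 7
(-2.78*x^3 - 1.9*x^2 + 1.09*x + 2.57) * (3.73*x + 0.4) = -10.3694*x^4 - 8.199*x^3 + 3.3057*x^2 + 10.0221*x + 1.028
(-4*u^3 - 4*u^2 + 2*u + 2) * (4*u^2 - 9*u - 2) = -16*u^5 + 20*u^4 + 52*u^3 - 2*u^2 - 22*u - 4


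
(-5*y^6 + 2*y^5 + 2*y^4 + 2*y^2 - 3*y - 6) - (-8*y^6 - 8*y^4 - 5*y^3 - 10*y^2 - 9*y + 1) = 3*y^6 + 2*y^5 + 10*y^4 + 5*y^3 + 12*y^2 + 6*y - 7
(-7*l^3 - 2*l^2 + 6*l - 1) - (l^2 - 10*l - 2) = -7*l^3 - 3*l^2 + 16*l + 1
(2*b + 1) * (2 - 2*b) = -4*b^2 + 2*b + 2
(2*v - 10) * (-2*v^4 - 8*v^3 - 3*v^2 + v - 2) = -4*v^5 + 4*v^4 + 74*v^3 + 32*v^2 - 14*v + 20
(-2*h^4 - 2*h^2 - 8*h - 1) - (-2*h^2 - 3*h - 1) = -2*h^4 - 5*h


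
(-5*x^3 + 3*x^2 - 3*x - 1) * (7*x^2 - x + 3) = -35*x^5 + 26*x^4 - 39*x^3 + 5*x^2 - 8*x - 3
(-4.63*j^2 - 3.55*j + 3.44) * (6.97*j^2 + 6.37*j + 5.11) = -32.2711*j^4 - 54.2366*j^3 - 22.296*j^2 + 3.7723*j + 17.5784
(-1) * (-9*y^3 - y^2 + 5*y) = 9*y^3 + y^2 - 5*y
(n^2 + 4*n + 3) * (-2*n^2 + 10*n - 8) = -2*n^4 + 2*n^3 + 26*n^2 - 2*n - 24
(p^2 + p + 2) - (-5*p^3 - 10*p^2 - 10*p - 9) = 5*p^3 + 11*p^2 + 11*p + 11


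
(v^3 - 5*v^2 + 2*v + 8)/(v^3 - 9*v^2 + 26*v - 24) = (v + 1)/(v - 3)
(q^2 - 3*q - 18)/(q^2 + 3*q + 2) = (q^2 - 3*q - 18)/(q^2 + 3*q + 2)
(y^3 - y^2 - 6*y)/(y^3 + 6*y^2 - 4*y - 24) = y*(y - 3)/(y^2 + 4*y - 12)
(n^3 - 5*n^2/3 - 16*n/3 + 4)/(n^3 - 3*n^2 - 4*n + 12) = (n - 2/3)/(n - 2)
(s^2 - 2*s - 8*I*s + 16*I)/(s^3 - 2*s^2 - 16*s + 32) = (s - 8*I)/(s^2 - 16)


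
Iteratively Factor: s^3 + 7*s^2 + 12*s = (s)*(s^2 + 7*s + 12) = s*(s + 4)*(s + 3)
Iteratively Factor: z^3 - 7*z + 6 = (z + 3)*(z^2 - 3*z + 2) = (z - 1)*(z + 3)*(z - 2)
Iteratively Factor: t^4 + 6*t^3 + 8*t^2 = (t + 2)*(t^3 + 4*t^2) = t*(t + 2)*(t^2 + 4*t) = t*(t + 2)*(t + 4)*(t)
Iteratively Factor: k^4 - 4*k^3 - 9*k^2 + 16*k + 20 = (k - 2)*(k^3 - 2*k^2 - 13*k - 10) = (k - 2)*(k + 1)*(k^2 - 3*k - 10) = (k - 2)*(k + 1)*(k + 2)*(k - 5)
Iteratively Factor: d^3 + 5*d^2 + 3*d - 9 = (d + 3)*(d^2 + 2*d - 3) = (d - 1)*(d + 3)*(d + 3)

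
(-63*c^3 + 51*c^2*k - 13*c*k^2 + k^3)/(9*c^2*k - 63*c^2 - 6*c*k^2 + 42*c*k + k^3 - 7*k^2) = (-7*c + k)/(k - 7)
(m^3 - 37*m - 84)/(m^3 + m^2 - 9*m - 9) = (m^2 - 3*m - 28)/(m^2 - 2*m - 3)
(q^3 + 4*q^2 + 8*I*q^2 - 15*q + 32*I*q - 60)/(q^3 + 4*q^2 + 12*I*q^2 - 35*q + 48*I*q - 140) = (q + 3*I)/(q + 7*I)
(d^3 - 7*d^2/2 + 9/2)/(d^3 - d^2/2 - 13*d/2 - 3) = (2*d^2 - d - 3)/(2*d^2 + 5*d + 2)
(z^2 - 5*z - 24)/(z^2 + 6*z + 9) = (z - 8)/(z + 3)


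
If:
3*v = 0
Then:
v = 0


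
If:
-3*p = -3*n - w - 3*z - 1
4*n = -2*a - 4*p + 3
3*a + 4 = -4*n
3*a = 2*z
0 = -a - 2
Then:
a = -2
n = 1/2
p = 5/4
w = 41/4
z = -3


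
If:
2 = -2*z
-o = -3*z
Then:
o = -3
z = -1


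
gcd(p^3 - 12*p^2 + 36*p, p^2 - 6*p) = p^2 - 6*p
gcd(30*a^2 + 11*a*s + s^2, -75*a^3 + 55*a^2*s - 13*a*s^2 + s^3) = 1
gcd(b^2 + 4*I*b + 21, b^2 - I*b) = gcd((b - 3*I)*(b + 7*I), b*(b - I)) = 1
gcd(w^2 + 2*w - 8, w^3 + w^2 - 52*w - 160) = w + 4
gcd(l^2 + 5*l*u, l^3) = l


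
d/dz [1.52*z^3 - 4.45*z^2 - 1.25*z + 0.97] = 4.56*z^2 - 8.9*z - 1.25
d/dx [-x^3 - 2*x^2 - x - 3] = -3*x^2 - 4*x - 1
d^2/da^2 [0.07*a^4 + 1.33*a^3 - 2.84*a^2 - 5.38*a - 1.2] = 0.84*a^2 + 7.98*a - 5.68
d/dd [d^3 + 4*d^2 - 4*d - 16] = 3*d^2 + 8*d - 4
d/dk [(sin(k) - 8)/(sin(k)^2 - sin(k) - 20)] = (-sin(k)^2 + 16*sin(k) - 28)*cos(k)/(sin(k) + cos(k)^2 + 19)^2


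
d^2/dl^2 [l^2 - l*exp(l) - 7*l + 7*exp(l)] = -l*exp(l) + 5*exp(l) + 2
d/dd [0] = 0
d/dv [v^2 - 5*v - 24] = 2*v - 5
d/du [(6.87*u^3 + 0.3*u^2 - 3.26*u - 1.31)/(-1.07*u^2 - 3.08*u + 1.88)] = (-7.3509*u^4 - 42.3192*u^3 + 34.3346*u^2 - 1.6754*u - 10.1636)/(1.1449*u^4 + 6.5912*u^3 + 5.4632*u^2 - 11.5808*u + 3.5344)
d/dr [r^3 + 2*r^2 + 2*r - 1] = 3*r^2 + 4*r + 2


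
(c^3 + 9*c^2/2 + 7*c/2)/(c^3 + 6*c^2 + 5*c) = (c + 7/2)/(c + 5)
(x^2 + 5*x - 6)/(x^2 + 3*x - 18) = (x - 1)/(x - 3)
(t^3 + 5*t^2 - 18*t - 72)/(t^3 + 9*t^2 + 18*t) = (t - 4)/t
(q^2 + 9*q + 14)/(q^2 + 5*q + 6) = (q + 7)/(q + 3)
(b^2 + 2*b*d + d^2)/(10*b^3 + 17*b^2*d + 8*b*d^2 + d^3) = (b + d)/(10*b^2 + 7*b*d + d^2)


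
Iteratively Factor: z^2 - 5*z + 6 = (z - 2)*(z - 3)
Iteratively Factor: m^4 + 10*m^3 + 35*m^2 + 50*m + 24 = (m + 1)*(m^3 + 9*m^2 + 26*m + 24) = (m + 1)*(m + 2)*(m^2 + 7*m + 12) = (m + 1)*(m + 2)*(m + 3)*(m + 4)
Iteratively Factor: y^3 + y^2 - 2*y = (y)*(y^2 + y - 2) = y*(y - 1)*(y + 2)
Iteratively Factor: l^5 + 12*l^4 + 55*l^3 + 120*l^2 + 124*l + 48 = (l + 2)*(l^4 + 10*l^3 + 35*l^2 + 50*l + 24) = (l + 2)*(l + 4)*(l^3 + 6*l^2 + 11*l + 6) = (l + 1)*(l + 2)*(l + 4)*(l^2 + 5*l + 6) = (l + 1)*(l + 2)^2*(l + 4)*(l + 3)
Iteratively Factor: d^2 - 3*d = (d)*(d - 3)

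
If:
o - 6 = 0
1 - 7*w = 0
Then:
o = 6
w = 1/7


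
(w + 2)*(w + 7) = w^2 + 9*w + 14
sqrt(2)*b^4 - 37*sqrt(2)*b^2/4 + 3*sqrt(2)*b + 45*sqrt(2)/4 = (b - 5/2)*(b - 3/2)*(b + 3)*(sqrt(2)*b + sqrt(2))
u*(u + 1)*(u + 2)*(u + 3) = u^4 + 6*u^3 + 11*u^2 + 6*u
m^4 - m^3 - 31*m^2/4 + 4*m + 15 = (m - 5/2)*(m - 2)*(m + 3/2)*(m + 2)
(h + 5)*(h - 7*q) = h^2 - 7*h*q + 5*h - 35*q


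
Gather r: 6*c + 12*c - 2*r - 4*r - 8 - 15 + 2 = 18*c - 6*r - 21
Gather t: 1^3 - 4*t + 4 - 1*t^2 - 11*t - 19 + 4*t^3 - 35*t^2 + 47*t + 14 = 4*t^3 - 36*t^2 + 32*t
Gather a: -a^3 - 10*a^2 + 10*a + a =-a^3 - 10*a^2 + 11*a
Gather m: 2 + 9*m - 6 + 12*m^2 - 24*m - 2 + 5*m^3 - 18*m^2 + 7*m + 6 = 5*m^3 - 6*m^2 - 8*m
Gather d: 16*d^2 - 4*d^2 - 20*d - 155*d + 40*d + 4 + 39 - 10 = 12*d^2 - 135*d + 33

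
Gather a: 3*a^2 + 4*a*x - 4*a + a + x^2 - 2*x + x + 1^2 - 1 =3*a^2 + a*(4*x - 3) + x^2 - x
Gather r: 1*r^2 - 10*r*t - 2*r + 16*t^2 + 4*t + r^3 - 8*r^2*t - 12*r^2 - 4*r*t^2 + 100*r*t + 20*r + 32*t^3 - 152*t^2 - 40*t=r^3 + r^2*(-8*t - 11) + r*(-4*t^2 + 90*t + 18) + 32*t^3 - 136*t^2 - 36*t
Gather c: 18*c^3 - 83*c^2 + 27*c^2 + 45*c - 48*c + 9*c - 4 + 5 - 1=18*c^3 - 56*c^2 + 6*c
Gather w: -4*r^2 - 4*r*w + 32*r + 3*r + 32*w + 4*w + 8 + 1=-4*r^2 + 35*r + w*(36 - 4*r) + 9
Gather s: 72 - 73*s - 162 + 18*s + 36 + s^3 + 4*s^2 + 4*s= s^3 + 4*s^2 - 51*s - 54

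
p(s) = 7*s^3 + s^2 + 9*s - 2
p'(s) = 21*s^2 + 2*s + 9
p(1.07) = 17.35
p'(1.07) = 35.18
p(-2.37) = -110.90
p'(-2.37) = 122.21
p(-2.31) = -103.74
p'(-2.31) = 116.44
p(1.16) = 20.71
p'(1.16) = 39.58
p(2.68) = 164.04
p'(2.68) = 165.19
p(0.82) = 9.91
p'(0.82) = 24.76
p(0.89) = 11.74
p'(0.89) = 27.41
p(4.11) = 537.87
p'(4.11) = 371.95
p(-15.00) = -23537.00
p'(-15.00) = 4704.00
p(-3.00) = -209.00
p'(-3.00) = 192.00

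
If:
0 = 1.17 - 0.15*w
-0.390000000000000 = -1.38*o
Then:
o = 0.28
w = 7.80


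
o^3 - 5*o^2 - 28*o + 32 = (o - 8)*(o - 1)*(o + 4)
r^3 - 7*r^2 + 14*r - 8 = (r - 4)*(r - 2)*(r - 1)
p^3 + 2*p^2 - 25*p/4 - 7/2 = (p - 2)*(p + 1/2)*(p + 7/2)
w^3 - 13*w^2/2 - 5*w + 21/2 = (w - 7)*(w - 1)*(w + 3/2)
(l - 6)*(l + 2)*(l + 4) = l^3 - 28*l - 48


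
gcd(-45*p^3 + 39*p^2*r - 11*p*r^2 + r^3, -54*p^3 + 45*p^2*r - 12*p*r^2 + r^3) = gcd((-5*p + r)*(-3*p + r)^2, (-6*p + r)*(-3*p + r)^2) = 9*p^2 - 6*p*r + r^2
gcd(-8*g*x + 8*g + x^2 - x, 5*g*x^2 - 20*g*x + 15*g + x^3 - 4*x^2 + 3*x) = x - 1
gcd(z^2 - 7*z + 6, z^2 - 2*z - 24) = z - 6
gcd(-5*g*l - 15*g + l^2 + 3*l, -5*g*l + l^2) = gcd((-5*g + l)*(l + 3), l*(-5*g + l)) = 5*g - l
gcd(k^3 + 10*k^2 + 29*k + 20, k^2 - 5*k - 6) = k + 1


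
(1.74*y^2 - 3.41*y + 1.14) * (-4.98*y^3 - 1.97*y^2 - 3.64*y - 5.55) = -8.6652*y^5 + 13.554*y^4 - 5.2931*y^3 + 0.509600000000002*y^2 + 14.7759*y - 6.327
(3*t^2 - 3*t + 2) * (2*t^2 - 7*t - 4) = 6*t^4 - 27*t^3 + 13*t^2 - 2*t - 8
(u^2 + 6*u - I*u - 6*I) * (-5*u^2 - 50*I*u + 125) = -5*u^4 - 30*u^3 - 45*I*u^3 + 75*u^2 - 270*I*u^2 + 450*u - 125*I*u - 750*I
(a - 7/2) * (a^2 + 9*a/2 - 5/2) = a^3 + a^2 - 73*a/4 + 35/4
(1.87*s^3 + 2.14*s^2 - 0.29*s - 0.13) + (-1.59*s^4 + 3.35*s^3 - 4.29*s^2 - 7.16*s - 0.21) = -1.59*s^4 + 5.22*s^3 - 2.15*s^2 - 7.45*s - 0.34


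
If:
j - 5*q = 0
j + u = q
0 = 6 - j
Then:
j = 6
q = 6/5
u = -24/5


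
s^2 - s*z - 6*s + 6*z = (s - 6)*(s - z)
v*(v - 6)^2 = v^3 - 12*v^2 + 36*v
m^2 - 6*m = m*(m - 6)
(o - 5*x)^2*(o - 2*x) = o^3 - 12*o^2*x + 45*o*x^2 - 50*x^3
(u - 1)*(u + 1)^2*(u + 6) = u^4 + 7*u^3 + 5*u^2 - 7*u - 6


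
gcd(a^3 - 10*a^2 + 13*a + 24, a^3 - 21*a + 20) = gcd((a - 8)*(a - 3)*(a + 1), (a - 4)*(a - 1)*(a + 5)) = 1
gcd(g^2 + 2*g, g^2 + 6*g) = g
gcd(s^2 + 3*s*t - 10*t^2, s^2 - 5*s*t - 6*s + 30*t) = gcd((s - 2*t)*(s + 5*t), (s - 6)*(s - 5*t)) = 1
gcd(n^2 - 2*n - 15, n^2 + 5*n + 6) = n + 3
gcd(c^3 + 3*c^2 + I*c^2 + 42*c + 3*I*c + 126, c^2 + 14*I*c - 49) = c + 7*I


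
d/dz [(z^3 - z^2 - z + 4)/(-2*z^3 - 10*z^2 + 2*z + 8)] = (-3*z^4 + 9*z^2 + 16*z - 4)/(z^6 + 10*z^5 + 23*z^4 - 18*z^3 - 39*z^2 + 8*z + 16)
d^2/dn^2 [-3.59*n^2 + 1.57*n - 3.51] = -7.18000000000000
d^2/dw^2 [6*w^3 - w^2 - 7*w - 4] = 36*w - 2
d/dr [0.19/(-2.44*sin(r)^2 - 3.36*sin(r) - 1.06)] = (0.9272*sin(r) + 0.6384)*cos(r)/(2.44*sin(r)^2 + 3.36*sin(r) + 1.06)^2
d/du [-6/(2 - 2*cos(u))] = 3*sin(u)/(cos(u) - 1)^2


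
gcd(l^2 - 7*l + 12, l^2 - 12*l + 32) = l - 4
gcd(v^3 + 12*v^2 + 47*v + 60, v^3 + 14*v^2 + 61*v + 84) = v^2 + 7*v + 12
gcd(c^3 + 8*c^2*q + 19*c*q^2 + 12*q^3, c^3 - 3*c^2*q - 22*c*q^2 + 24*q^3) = c + 4*q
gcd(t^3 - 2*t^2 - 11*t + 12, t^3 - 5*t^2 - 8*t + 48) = t^2 - t - 12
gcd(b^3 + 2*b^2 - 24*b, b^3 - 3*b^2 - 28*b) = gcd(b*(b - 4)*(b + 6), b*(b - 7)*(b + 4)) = b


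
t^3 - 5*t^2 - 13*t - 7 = (t - 7)*(t + 1)^2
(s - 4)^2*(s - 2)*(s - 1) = s^4 - 11*s^3 + 42*s^2 - 64*s + 32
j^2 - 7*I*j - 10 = (j - 5*I)*(j - 2*I)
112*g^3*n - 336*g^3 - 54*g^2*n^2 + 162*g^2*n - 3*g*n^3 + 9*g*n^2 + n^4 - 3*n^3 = (-8*g + n)*(-2*g + n)*(7*g + n)*(n - 3)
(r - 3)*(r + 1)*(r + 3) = r^3 + r^2 - 9*r - 9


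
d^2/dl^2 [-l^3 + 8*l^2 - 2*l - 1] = 16 - 6*l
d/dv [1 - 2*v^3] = -6*v^2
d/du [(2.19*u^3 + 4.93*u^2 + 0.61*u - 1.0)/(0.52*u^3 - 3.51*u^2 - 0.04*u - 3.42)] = (4.44089209850063e-16*u^5 - 10.2505*u^4 - 0.809599999999996*u^3 - 18.9655*u^2 - 40.7412*u - 2.1262)/(0.2704*u^6 - 3.6504*u^5 + 12.2785*u^4 - 3.276*u^3 + 24.01*u^2 + 0.2736*u + 11.6964)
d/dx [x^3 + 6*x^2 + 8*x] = 3*x^2 + 12*x + 8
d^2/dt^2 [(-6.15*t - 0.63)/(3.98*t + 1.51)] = (53.961636 - 2.8421709430404e-14*t)/(3.98*t + 1.51)^3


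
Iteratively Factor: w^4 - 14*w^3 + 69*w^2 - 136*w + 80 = (w - 4)*(w^3 - 10*w^2 + 29*w - 20) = (w - 4)^2*(w^2 - 6*w + 5) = (w - 5)*(w - 4)^2*(w - 1)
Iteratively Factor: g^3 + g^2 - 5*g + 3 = (g - 1)*(g^2 + 2*g - 3) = (g - 1)*(g + 3)*(g - 1)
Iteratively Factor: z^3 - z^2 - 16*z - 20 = (z + 2)*(z^2 - 3*z - 10) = (z + 2)^2*(z - 5)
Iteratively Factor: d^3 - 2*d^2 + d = (d - 1)*(d^2 - d) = (d - 1)^2*(d)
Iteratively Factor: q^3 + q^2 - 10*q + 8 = (q - 1)*(q^2 + 2*q - 8) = (q - 2)*(q - 1)*(q + 4)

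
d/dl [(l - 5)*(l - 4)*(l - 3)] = 3*l^2 - 24*l + 47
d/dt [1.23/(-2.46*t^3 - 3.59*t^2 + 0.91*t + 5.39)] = (9.0774*t^2 + 8.8314*t - 1.1193)/(2.46*t^3 + 3.59*t^2 - 0.91*t - 5.39)^2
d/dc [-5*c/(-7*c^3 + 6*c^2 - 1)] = 5*(7*c^3 - 3*c^2*(7*c - 4) - 6*c^2 + 1)/(7*c^3 - 6*c^2 + 1)^2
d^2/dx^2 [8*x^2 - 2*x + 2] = 16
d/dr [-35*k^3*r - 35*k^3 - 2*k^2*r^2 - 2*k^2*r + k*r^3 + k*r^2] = k*(-35*k^2 - 4*k*r - 2*k + 3*r^2 + 2*r)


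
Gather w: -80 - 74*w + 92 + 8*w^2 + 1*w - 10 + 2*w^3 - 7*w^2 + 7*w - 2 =2*w^3 + w^2 - 66*w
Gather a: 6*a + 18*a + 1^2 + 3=24*a + 4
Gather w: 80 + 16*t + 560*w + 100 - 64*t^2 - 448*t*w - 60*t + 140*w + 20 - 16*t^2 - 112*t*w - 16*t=-80*t^2 - 60*t + w*(700 - 560*t) + 200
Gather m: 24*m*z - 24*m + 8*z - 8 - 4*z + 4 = m*(24*z - 24) + 4*z - 4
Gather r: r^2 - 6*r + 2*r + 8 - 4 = r^2 - 4*r + 4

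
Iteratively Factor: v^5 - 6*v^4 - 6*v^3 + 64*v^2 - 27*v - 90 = (v + 1)*(v^4 - 7*v^3 + v^2 + 63*v - 90) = (v - 5)*(v + 1)*(v^3 - 2*v^2 - 9*v + 18) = (v - 5)*(v - 3)*(v + 1)*(v^2 + v - 6) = (v - 5)*(v - 3)*(v - 2)*(v + 1)*(v + 3)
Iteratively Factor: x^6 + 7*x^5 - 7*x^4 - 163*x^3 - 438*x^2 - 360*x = (x)*(x^5 + 7*x^4 - 7*x^3 - 163*x^2 - 438*x - 360) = x*(x + 2)*(x^4 + 5*x^3 - 17*x^2 - 129*x - 180) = x*(x - 5)*(x + 2)*(x^3 + 10*x^2 + 33*x + 36) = x*(x - 5)*(x + 2)*(x + 4)*(x^2 + 6*x + 9) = x*(x - 5)*(x + 2)*(x + 3)*(x + 4)*(x + 3)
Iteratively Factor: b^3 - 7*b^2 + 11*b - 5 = (b - 1)*(b^2 - 6*b + 5) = (b - 5)*(b - 1)*(b - 1)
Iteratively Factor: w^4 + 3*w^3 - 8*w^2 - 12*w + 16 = (w - 2)*(w^3 + 5*w^2 + 2*w - 8) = (w - 2)*(w + 4)*(w^2 + w - 2) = (w - 2)*(w - 1)*(w + 4)*(w + 2)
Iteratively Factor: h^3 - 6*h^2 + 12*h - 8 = (h - 2)*(h^2 - 4*h + 4) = (h - 2)^2*(h - 2)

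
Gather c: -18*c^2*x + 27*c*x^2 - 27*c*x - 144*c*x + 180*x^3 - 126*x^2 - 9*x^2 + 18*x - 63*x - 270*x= -18*c^2*x + c*(27*x^2 - 171*x) + 180*x^3 - 135*x^2 - 315*x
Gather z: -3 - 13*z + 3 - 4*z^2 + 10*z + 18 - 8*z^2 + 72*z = -12*z^2 + 69*z + 18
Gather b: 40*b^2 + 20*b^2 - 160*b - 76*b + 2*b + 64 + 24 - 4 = 60*b^2 - 234*b + 84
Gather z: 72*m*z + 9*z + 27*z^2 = 27*z^2 + z*(72*m + 9)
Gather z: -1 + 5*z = 5*z - 1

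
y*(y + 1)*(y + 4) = y^3 + 5*y^2 + 4*y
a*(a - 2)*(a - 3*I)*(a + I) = a^4 - 2*a^3 - 2*I*a^3 + 3*a^2 + 4*I*a^2 - 6*a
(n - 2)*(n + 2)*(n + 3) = n^3 + 3*n^2 - 4*n - 12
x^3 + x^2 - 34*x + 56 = (x - 4)*(x - 2)*(x + 7)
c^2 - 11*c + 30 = (c - 6)*(c - 5)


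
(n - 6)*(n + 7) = n^2 + n - 42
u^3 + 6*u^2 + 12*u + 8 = (u + 2)^3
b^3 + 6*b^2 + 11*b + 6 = (b + 1)*(b + 2)*(b + 3)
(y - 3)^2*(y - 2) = y^3 - 8*y^2 + 21*y - 18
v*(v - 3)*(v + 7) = v^3 + 4*v^2 - 21*v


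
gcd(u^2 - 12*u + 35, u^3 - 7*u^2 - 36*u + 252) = u - 7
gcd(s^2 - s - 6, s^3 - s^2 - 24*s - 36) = s + 2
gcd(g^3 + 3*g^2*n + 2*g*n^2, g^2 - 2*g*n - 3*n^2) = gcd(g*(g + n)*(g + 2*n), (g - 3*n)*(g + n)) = g + n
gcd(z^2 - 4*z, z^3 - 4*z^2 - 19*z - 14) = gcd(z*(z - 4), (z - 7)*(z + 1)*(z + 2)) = 1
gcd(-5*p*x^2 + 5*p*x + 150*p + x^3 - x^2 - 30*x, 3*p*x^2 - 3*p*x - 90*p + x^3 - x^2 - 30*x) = x^2 - x - 30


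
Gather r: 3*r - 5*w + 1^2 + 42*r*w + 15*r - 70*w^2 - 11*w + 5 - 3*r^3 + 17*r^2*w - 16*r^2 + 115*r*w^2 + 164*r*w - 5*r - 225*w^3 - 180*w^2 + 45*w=-3*r^3 + r^2*(17*w - 16) + r*(115*w^2 + 206*w + 13) - 225*w^3 - 250*w^2 + 29*w + 6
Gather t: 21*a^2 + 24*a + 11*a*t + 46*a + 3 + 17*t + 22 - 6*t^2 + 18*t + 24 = 21*a^2 + 70*a - 6*t^2 + t*(11*a + 35) + 49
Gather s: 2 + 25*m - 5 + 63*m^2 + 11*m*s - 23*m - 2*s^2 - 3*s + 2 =63*m^2 + 2*m - 2*s^2 + s*(11*m - 3) - 1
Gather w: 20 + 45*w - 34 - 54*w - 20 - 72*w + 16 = -81*w - 18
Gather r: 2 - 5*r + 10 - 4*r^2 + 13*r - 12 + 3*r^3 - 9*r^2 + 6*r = 3*r^3 - 13*r^2 + 14*r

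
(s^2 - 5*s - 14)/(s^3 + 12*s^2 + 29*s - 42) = (s^2 - 5*s - 14)/(s^3 + 12*s^2 + 29*s - 42)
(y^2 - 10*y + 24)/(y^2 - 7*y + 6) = (y - 4)/(y - 1)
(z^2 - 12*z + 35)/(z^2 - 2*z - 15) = (z - 7)/(z + 3)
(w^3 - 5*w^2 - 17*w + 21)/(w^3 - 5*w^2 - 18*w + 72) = (w^3 - 5*w^2 - 17*w + 21)/(w^3 - 5*w^2 - 18*w + 72)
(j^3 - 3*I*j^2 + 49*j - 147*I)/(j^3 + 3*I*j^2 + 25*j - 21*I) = (j - 7*I)/(j - I)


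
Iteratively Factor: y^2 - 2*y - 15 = (y + 3)*(y - 5)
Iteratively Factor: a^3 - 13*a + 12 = (a - 1)*(a^2 + a - 12) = (a - 3)*(a - 1)*(a + 4)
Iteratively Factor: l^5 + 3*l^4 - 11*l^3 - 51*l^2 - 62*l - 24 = (l + 1)*(l^4 + 2*l^3 - 13*l^2 - 38*l - 24) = (l - 4)*(l + 1)*(l^3 + 6*l^2 + 11*l + 6) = (l - 4)*(l + 1)*(l + 3)*(l^2 + 3*l + 2) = (l - 4)*(l + 1)*(l + 2)*(l + 3)*(l + 1)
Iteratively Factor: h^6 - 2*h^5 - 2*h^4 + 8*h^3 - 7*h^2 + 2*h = (h + 2)*(h^5 - 4*h^4 + 6*h^3 - 4*h^2 + h) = (h - 1)*(h + 2)*(h^4 - 3*h^3 + 3*h^2 - h) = (h - 1)^2*(h + 2)*(h^3 - 2*h^2 + h) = h*(h - 1)^2*(h + 2)*(h^2 - 2*h + 1) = h*(h - 1)^3*(h + 2)*(h - 1)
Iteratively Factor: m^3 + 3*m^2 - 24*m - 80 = (m + 4)*(m^2 - m - 20) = (m - 5)*(m + 4)*(m + 4)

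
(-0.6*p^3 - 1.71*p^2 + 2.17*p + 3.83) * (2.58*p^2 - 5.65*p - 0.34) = -1.548*p^5 - 1.0218*p^4 + 15.4641*p^3 - 1.7977*p^2 - 22.3773*p - 1.3022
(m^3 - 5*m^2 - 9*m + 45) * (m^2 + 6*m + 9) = m^5 + m^4 - 30*m^3 - 54*m^2 + 189*m + 405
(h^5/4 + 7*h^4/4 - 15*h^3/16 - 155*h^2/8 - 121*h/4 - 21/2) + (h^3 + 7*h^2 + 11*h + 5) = h^5/4 + 7*h^4/4 + h^3/16 - 99*h^2/8 - 77*h/4 - 11/2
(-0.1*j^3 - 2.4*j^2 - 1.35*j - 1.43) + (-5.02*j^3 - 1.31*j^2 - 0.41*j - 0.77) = -5.12*j^3 - 3.71*j^2 - 1.76*j - 2.2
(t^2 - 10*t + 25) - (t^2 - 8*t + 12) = 13 - 2*t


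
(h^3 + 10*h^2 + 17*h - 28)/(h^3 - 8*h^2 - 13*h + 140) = (h^2 + 6*h - 7)/(h^2 - 12*h + 35)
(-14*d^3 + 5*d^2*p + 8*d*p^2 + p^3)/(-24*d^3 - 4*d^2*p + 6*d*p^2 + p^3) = (-7*d^2 + 6*d*p + p^2)/(-12*d^2 + 4*d*p + p^2)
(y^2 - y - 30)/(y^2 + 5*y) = (y - 6)/y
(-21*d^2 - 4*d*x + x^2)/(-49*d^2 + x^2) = (3*d + x)/(7*d + x)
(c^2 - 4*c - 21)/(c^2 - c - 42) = (c + 3)/(c + 6)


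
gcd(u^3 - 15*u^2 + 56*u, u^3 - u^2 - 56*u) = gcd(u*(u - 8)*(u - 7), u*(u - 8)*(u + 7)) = u^2 - 8*u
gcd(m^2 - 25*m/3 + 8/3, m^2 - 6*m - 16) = m - 8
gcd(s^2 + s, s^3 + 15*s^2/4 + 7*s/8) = s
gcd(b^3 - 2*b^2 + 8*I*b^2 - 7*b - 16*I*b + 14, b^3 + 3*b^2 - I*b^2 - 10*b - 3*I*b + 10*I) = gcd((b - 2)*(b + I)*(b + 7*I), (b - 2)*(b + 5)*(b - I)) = b - 2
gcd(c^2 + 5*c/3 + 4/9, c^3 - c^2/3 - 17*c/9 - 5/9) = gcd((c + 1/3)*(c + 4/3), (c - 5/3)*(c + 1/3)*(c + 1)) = c + 1/3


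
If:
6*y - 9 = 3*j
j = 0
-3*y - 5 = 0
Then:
No Solution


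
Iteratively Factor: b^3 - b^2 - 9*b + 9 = (b - 3)*(b^2 + 2*b - 3) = (b - 3)*(b + 3)*(b - 1)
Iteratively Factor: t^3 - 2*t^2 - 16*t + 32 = (t - 2)*(t^2 - 16) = (t - 4)*(t - 2)*(t + 4)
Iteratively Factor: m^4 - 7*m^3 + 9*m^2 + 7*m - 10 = (m + 1)*(m^3 - 8*m^2 + 17*m - 10) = (m - 5)*(m + 1)*(m^2 - 3*m + 2) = (m - 5)*(m - 1)*(m + 1)*(m - 2)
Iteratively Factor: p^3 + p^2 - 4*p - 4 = (p - 2)*(p^2 + 3*p + 2) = (p - 2)*(p + 2)*(p + 1)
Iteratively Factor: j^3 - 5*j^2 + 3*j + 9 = (j + 1)*(j^2 - 6*j + 9) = (j - 3)*(j + 1)*(j - 3)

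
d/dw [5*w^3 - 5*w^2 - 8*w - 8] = 15*w^2 - 10*w - 8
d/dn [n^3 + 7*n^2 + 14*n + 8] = 3*n^2 + 14*n + 14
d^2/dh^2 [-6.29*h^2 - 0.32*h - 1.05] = -12.5800000000000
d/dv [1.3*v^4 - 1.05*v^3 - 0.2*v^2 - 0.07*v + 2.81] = 5.2*v^3 - 3.15*v^2 - 0.4*v - 0.07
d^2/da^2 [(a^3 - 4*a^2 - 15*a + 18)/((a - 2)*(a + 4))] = 10*(a^3 - 18*a^2 - 12*a - 56)/(a^6 + 6*a^5 - 12*a^4 - 88*a^3 + 96*a^2 + 384*a - 512)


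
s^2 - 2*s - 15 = (s - 5)*(s + 3)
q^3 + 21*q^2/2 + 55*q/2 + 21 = (q + 3/2)*(q + 2)*(q + 7)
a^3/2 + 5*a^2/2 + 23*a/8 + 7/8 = (a/2 + 1/4)*(a + 1)*(a + 7/2)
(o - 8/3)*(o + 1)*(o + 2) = o^3 + o^2/3 - 6*o - 16/3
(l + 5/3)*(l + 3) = l^2 + 14*l/3 + 5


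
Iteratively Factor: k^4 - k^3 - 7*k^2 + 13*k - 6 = (k - 1)*(k^3 - 7*k + 6) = (k - 1)^2*(k^2 + k - 6) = (k - 1)^2*(k + 3)*(k - 2)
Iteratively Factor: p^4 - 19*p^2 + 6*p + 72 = (p + 4)*(p^3 - 4*p^2 - 3*p + 18) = (p - 3)*(p + 4)*(p^2 - p - 6) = (p - 3)*(p + 2)*(p + 4)*(p - 3)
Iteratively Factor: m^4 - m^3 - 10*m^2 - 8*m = (m + 1)*(m^3 - 2*m^2 - 8*m) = m*(m + 1)*(m^2 - 2*m - 8) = m*(m - 4)*(m + 1)*(m + 2)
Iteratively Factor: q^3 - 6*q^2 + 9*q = (q - 3)*(q^2 - 3*q) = q*(q - 3)*(q - 3)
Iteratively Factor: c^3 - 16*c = (c - 4)*(c^2 + 4*c) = c*(c - 4)*(c + 4)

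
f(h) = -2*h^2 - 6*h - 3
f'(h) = -4*h - 6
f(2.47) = -30.02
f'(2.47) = -15.88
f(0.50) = -6.50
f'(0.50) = -8.00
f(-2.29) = 0.25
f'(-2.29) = 3.16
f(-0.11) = -2.36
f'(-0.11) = -5.56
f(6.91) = -139.96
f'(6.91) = -33.64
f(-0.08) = -2.53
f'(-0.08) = -5.68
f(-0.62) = -0.05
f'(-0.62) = -3.52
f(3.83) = -55.32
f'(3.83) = -21.32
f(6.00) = -111.00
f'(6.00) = -30.00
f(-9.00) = -111.00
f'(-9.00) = 30.00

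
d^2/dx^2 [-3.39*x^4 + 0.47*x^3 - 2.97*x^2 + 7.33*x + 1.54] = -40.68*x^2 + 2.82*x - 5.94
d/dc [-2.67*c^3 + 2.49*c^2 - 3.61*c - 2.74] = -8.01*c^2 + 4.98*c - 3.61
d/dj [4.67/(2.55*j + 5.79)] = -11.9085/(2.55*j + 5.79)^2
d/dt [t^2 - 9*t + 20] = 2*t - 9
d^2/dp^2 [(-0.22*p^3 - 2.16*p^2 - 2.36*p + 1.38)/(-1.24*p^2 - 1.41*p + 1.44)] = (4.44089209850063e-16*p^5 + 1.364812*p^3 + 7.72992*p^2 + 13.544496*p + 8.126028)/(1.906624*p^6 + 6.504048*p^5 + 0.753299999999999*p^4 - 12.302955*p^3 - 0.8748*p^2 + 8.771328*p - 2.985984)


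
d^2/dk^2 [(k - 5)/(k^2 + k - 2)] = 2*((4 - 3*k)*(k^2 + k - 2) + (k - 5)*(2*k + 1)^2)/(k^2 + k - 2)^3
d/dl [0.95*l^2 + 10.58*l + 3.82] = 1.9*l + 10.58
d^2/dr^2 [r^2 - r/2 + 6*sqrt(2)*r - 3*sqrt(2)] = 2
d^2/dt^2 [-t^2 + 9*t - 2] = -2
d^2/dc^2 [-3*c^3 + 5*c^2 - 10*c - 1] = 10 - 18*c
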